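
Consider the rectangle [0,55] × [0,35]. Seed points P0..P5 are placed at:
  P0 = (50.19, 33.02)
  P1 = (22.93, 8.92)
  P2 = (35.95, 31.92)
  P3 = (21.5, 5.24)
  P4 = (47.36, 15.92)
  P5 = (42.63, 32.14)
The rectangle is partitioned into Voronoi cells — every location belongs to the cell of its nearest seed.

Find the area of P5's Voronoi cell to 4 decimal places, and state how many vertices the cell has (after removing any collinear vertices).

Area of P5's cell: 84.5687 (4 vertices)

1. box [0,55]×[0,35]: [(0, 0) (55, 0) (55, 35) (0, 35)]
2. ⊥bis P5·P0 via (46.41,32.58): [(0, 0) (50.2024, 0) (46.1283, 35) (0, 35)]  |A|=1685.787
3. ⊥bis P5·P1 via (32.78,20.53): [(49.4599, 6.3787) (46.1283, 35) (15.7245, 35)]  |A|=435.0987
4. ⊥bis P5·P2 via (39.29,32.03): [(39.8668, 14.5175) (49.4599, 6.3787) (46.1283, 35) (39.1922, 35)]  |A|=194.7608
5. ⊥bis P5·P3 via (32.065,18.69): [(39.8668, 14.5175) (49.4599, 6.3787) (46.1283, 35) (39.1922, 35)]  |A|=194.7608
6. ⊥bis P5·P4 via (44.995,24.03): [(39.6052, 22.4583) (47.3261, 24.7098) (46.1283, 35) (39.1922, 35)]  |A|=84.5687
7. canonical 4-gon: [(39.6052, 22.4583) (47.3261, 24.7098) (46.1283, 35) (39.1922, 35)]
8. shoelace: 84.5687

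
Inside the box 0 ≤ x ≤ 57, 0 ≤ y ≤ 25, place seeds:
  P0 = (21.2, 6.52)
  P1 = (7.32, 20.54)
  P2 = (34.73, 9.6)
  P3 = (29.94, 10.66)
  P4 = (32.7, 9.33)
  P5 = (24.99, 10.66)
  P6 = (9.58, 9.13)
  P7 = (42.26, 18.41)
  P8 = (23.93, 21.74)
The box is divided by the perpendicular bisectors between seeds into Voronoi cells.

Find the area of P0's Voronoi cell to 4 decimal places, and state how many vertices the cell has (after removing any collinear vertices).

Area of P0's cell: 127.0933 (5 vertices)

1. box [0,57]×[0,25]: [(0, 0) (57, 0) (57, 25) (0, 25)]
2. ⊥bis P0·P1 via (14.26,13.53): [(0.5935, 0) (57, 0) (57, 25) (25.8457, 25)]  |A|=1094.5097
3. ⊥bis P0·P2 via (27.965,8.06): [(24.4282, 23.5967) (0.5935, 0) (29.7998, 0)]  |A|=344.5852
4. ⊥bis P0·P3 via (25.57,8.59): [(20.3664, 19.5754) (0.5935, 0) (29.6389, 0)]  |A|=284.288
5. ⊥bis P0·P4 via (26.95,7.925): [(28.0847, 3.2812) (20.3664, 19.5754) (0.5935, 0) (28.8865, 0)]  |A|=283.0534
6. ⊥bis P0·P5 via (23.095,8.59): [(28.0847, 3.2812) (27.465, 4.5894) (15.9121, 15.1656) (0.5935, 0) (28.8865, 0)]  |A|=234.0261
7. ⊥bis P0·P6 via (15.39,7.825): [(28.0847, 3.2812) (27.465, 4.5894) (16.8466, 14.3101) (13.6324, 0) (28.8865, 0)]  |A|=127.0933
8. ⊥bis P0·P7 via (31.73,12.465): [(28.0847, 3.2812) (27.465, 4.5894) (16.8466, 14.3101) (13.6324, 0) (28.8865, 0)]  |A|=127.0933
9. ⊥bis P0·P8 via (22.565,14.13): [(28.0847, 3.2812) (27.465, 4.5894) (16.8466, 14.3101) (13.6324, 0) (28.8865, 0)]  |A|=127.0933
10. canonical 5-gon: [(28.0847, 3.2812) (27.465, 4.5894) (16.8466, 14.3101) (13.6324, 0) (28.8865, 0)]
11. shoelace: 127.0933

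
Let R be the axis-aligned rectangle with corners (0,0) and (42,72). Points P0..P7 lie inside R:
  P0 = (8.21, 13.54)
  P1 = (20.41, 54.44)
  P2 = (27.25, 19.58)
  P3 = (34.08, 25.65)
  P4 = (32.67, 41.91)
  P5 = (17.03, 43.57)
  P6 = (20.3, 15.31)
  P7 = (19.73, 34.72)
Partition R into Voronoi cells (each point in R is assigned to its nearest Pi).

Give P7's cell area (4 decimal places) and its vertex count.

1. box [0,42]×[0,72]: [(0, 0) (42, 0) (42, 72) (0, 72)]
2. ⊥bis P7·P0 via (13.97,24.13): [(0, 31.7284) (42, 8.8842) (42, 72) (0, 72)]  |A|=2171.1347
3. ⊥bis P7·P1 via (20.07,44.58): [(0, 45.2721) (0, 31.7284) (42, 8.8842) (42, 43.8238)]  |A|=1018.1478
4. ⊥bis P7·P2 via (23.49,27.15): [(0, 45.2721) (0, 31.7284) (15.6119, 23.237) (42, 36.3439) (42, 43.8238)]  |A|=655.8436
5. ⊥bis P7·P3 via (26.905,30.185): [(35.6636, 44.0423) (0, 45.2721) (0, 31.7284) (15.6119, 23.237) (25.6716, 28.2336)]  |A|=543.5992
6. ⊥bis P7·P4 via (26.2,38.315): [(28.9338, 33.3949) (22.7707, 44.4869) (0, 45.2721) (0, 31.7284) (15.6119, 23.237) (25.6716, 28.2336)]  |A|=473.4651
7. ⊥bis P7·P5 via (18.38,39.145): [(28.9338, 33.3949) (24.6722, 41.0646) (0, 33.5375) (0, 31.7284) (15.6119, 23.237) (25.6716, 28.2336)]  |A|=290.4903
8. ⊥bis P7·P6 via (20.015,25.015): [(28.9338, 33.3949) (24.6722, 41.0646) (0, 33.5375) (0, 31.7284) (12.7359, 24.8012) (19.1399, 24.9893) (25.6716, 28.2336)]  |A|=285.211
9. canonical 7-gon: [(28.9338, 33.3949) (24.6722, 41.0646) (0, 33.5375) (0, 31.7284) (12.7359, 24.8012) (19.1399, 24.9893) (25.6716, 28.2336)]
10. shoelace: 285.211

Area of P7's cell: 285.2110 (7 vertices)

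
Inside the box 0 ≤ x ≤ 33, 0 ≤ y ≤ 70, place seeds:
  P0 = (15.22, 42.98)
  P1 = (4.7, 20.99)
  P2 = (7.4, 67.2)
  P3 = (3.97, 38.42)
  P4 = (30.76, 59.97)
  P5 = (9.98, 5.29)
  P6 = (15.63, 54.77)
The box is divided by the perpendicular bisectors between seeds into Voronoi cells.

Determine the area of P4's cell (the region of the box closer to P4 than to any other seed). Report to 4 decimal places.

Area of P4's cell: 241.8393

1. box [0,33]×[0,70]: [(0, 0) (33, 0) (33, 70) (0, 70)]
2. ⊥bis P4·P0 via (22.99,51.475): [(33, 42.3193) (33, 70) (2.7365, 70)]  |A|=418.8578
3. ⊥bis P4·P1 via (17.73,40.48): [(33, 42.3193) (33, 70) (2.7365, 70)]  |A|=418.8578
4. ⊥bis P4·P2 via (19.08,63.585): [(17.0215, 56.9341) (33, 42.3193) (33, 70) (21.0655, 70)]  |A|=299.1154
5. ⊥bis P4·P3 via (17.365,49.195): [(17.0215, 56.9341) (33, 42.3193) (33, 70) (21.0655, 70)]  |A|=299.1154
6. ⊥bis P4·P5 via (20.37,32.63): [(17.0215, 56.9341) (33, 42.3193) (33, 70) (21.0655, 70)]  |A|=299.1154
7. ⊥bis P4·P6 via (23.195,57.37): [(20.0177, 66.6147) (26.2439, 48.4988) (33, 42.3193) (33, 70) (21.0655, 70)]  |A|=241.8393
8. canonical 5-gon: [(20.0177, 66.6147) (26.2439, 48.4988) (33, 42.3193) (33, 70) (21.0655, 70)]
9. shoelace: 241.8393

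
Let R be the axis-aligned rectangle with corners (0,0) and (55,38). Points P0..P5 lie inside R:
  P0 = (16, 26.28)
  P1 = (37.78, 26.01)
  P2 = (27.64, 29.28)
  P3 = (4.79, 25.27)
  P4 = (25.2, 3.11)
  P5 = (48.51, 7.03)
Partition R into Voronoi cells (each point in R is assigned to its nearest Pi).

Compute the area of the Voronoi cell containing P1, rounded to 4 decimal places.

1. box [0,55]×[0,38]: [(0, 0) (55, 0) (55, 38) (0, 38)]
2. ⊥bis P1·P0 via (26.89,26.145): [(26.5659, 0) (55, 0) (55, 38) (27.037, 38)]  |A|=1071.5458
3. ⊥bis P1·P2 via (32.71,27.645): [(26.6767, 8.9361) (26.5659, 0) (55, 0) (55, 38) (36.0493, 38)]  |A|=940.5786
4. ⊥bis P1·P3 via (21.285,25.64): [(26.6767, 8.9361) (26.5659, 0) (55, 0) (55, 38) (36.0493, 38)]  |A|=940.5786
5. ⊥bis P1·P4 via (31.49,14.56): [(28.9417, 15.9599) (55, 1.6449) (55, 38) (36.0493, 38)]  |A|=682.5131
6. ⊥bis P1·P5 via (43.145,16.52): [(28.9417, 15.9599) (35.6427, 12.2787) (55, 23.222) (55, 38) (36.0493, 38)]  |A|=473.676
7. canonical 5-gon: [(28.9417, 15.9599) (35.6427, 12.2787) (55, 23.222) (55, 38) (36.0493, 38)]
8. shoelace: 473.676

Area of P1's cell: 473.6760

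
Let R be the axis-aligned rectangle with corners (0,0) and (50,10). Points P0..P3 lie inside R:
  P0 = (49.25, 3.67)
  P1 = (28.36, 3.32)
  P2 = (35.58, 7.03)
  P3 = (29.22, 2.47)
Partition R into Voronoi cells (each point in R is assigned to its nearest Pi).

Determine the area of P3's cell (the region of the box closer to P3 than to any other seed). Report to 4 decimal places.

Area of P3's cell: 28.6026

1. box [0,50]×[0,10]: [(0, 0) (50, 0) (50, 10) (0, 10)]
2. ⊥bis P3·P0 via (39.235,3.07): [(0, 0) (39.4189, 0) (38.8198, 10) (0, 10)]  |A|=391.1937
3. ⊥bis P3·P1 via (28.79,2.895): [(25.9287, 0) (39.4189, 0) (38.8198, 10) (35.8124, 10)]  |A|=82.4885
4. ⊥bis P3·P2 via (32.4,4.75): [(31.6531, 5.7918) (25.9287, 0) (35.8057, 0)]  |A|=28.6026
5. canonical 3-gon: [(31.6531, 5.7918) (25.9287, 0) (35.8057, 0)]
6. shoelace: 28.6026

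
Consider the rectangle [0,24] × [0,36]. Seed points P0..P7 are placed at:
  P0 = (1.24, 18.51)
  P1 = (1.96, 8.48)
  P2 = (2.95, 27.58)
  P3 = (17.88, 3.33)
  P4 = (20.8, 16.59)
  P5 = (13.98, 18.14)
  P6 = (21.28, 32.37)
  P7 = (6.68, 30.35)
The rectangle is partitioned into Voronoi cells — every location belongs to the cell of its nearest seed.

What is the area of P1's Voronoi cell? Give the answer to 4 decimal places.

Area of P1's cell: 129.5703

1. box [0,24]×[0,36]: [(0, 0) (24, 0) (24, 36) (0, 36)]
2. ⊥bis P1·P0 via (1.6,13.495): [(0, 13.3801) (0, 0) (24, 0) (24, 15.103)]  |A|=341.7974
3. ⊥bis P1·P2 via (2.455,18.03): [(0, 13.3801) (0, 0) (24, 0) (24, 15.103)]  |A|=341.7974
4. ⊥bis P1·P3 via (9.92,5.905): [(12.6315, 14.2869) (0, 13.3801) (0, 0) (8.0098, 0)]  |A|=141.7229
5. ⊥bis P1·P4 via (11.38,12.535): [(11.771, 11.6268) (10.686, 14.1472) (0, 13.3801) (0, 0) (8.0098, 0)]  |A|=139.1954
6. ⊥bis P1·P5 via (7.97,13.31): [(11.0683, 9.4547) (7.482, 13.9172) (0, 13.3801) (0, 0) (8.0098, 0)]  |A|=129.5703
7. ⊥bis P1·P6 via (11.62,20.425): [(11.0683, 9.4547) (7.482, 13.9172) (0, 13.3801) (0, 0) (8.0098, 0)]  |A|=129.5703
8. ⊥bis P1·P7 via (4.32,19.415): [(11.0683, 9.4547) (7.482, 13.9172) (0, 13.3801) (0, 0) (8.0098, 0)]  |A|=129.5703
9. canonical 5-gon: [(11.0683, 9.4547) (7.482, 13.9172) (0, 13.3801) (0, 0) (8.0098, 0)]
10. shoelace: 129.5703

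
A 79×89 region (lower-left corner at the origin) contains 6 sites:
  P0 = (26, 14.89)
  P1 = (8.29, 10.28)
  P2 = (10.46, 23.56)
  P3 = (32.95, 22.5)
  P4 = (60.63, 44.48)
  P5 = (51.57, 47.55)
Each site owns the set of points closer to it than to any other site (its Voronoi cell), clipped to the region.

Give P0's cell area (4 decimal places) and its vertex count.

Area of P0's cell: 442.9298 (4 vertices)

1. box [0,79]×[0,89]: [(0, 0) (79, 0) (79, 89) (0, 89)]
2. ⊥bis P0·P1 via (17.145,12.585): [(0, 78.4501) (20.4209, 0) (79, 0) (79, 89) (0, 89)]  |A|=6229.9881
3. ⊥bis P0·P2 via (18.23,19.225): [(16.3116, 15.7865) (20.4209, 0) (79, 0) (79, 89) (57.1585, 89)]  |A|=4051.5579
4. ⊥bis P0·P3 via (29.475,18.695): [(21.8298, 25.6772) (16.3116, 15.7865) (20.4209, 0) (49.9454, 0)]  |A|=442.9298
5. ⊥bis P0·P4 via (43.315,29.685): [(21.8298, 25.6772) (16.3116, 15.7865) (20.4209, 0) (49.9454, 0)]  |A|=442.9298
6. ⊥bis P0·P5 via (38.785,31.22): [(21.8298, 25.6772) (16.3116, 15.7865) (20.4209, 0) (49.9454, 0)]  |A|=442.9298
7. canonical 4-gon: [(21.8298, 25.6772) (16.3116, 15.7865) (20.4209, 0) (49.9454, 0)]
8. shoelace: 442.9298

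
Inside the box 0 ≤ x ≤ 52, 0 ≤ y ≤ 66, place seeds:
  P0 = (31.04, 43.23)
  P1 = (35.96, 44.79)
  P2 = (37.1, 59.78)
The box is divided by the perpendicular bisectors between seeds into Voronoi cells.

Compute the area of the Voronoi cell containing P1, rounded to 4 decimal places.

1. box [0,52]×[0,66]: [(0, 0) (52, 0) (52, 66) (0, 66)]
2. ⊥bis P1·P0 via (33.5,44.01): [(47.4544, 0) (52, 0) (52, 66) (26.5276, 66)]  |A|=990.5956
3. ⊥bis P1·P2 via (36.53,52.285): [(30.7365, 52.7256) (47.4544, 0) (52, 0) (52, 51.1085)]  |A|=663.2073
4. canonical 4-gon: [(30.7365, 52.7256) (47.4544, 0) (52, 0) (52, 51.1085)]
5. shoelace: 663.2073

Area of P1's cell: 663.2073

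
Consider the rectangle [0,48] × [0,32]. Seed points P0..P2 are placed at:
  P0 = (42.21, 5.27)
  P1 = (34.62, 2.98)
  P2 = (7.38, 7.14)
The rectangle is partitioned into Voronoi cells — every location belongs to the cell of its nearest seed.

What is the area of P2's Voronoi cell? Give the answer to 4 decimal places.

Area of P2's cell: 725.4630

1. box [0,48]×[0,32]: [(0, 0) (48, 0) (48, 32) (0, 32)]
2. ⊥bis P2·P0 via (24.795,6.205): [(0, 0) (24.4619, 0) (26.1799, 32) (0, 32)]  |A|=810.2684
3. ⊥bis P2·P1 via (21,5.06): [(0, 0) (20.2273, 0) (25.1142, 32) (0, 32)]  |A|=725.463
4. canonical 4-gon: [(0, 0) (20.2273, 0) (25.1142, 32) (0, 32)]
5. shoelace: 725.463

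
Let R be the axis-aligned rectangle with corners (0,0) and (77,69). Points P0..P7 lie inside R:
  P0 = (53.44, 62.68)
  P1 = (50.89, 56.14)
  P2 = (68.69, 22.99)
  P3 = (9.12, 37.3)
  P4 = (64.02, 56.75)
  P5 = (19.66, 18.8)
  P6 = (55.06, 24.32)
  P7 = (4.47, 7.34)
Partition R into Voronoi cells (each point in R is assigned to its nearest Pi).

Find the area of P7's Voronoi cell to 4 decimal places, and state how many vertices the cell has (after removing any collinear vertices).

1. box [0,77]×[0,69]: [(0, 0) (77, 0) (77, 69) (0, 69)]
2. ⊥bis P7·P0 via (28.955,35.01): [(0, 60.6321) (0, 0) (68.5191, 0)]  |A|=2077.2277
3. ⊥bis P7·P1 via (27.68,31.74): [(0, 58.07) (0, 0) (61.0473, 0)]  |A|=1772.5106
4. ⊥bis P7·P2 via (36.58,15.165): [(34.0076, 25.721) (0, 58.07) (0, 0) (40.2756, 0)]  |A|=1505.3754
5. ⊥bis P7·P3 via (6.795,22.32): [(35.9387, 17.7967) (0, 23.3746) (0, 0) (40.2756, 0)]  |A|=778.4131
6. ⊥bis P7·P4 via (34.245,32.045): [(35.9387, 17.7967) (0, 23.3746) (0, 0) (40.2756, 0)]  |A|=778.4131
7. ⊥bis P7·P5 via (12.065,13.07): [(4.8598, 22.6204) (0, 23.3746) (0, 0) (21.9256, 0)]  |A|=304.7802
8. ⊥bis P7·P6 via (29.765,15.83): [(4.8598, 22.6204) (0, 23.3746) (0, 0) (21.9256, 0)]  |A|=304.7802
9. canonical 4-gon: [(4.8598, 22.6204) (0, 23.3746) (0, 0) (21.9256, 0)]
10. shoelace: 304.7802

Area of P7's cell: 304.7802 (4 vertices)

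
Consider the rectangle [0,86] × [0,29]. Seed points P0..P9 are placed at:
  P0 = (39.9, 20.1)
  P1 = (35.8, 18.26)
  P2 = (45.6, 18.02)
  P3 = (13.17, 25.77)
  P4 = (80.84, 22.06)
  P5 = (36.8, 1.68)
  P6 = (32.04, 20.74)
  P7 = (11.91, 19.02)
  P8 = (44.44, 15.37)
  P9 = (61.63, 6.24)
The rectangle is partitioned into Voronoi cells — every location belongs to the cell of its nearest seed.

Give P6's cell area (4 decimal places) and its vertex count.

Area of P6's cell: 208.3840 (6 vertices)

1. box [0,86]×[0,29]: [(0, 0) (86, 0) (86, 29) (0, 29)]
2. ⊥bis P6·P0 via (35.97,20.42): [(0, 0) (34.3073, 0) (36.6686, 29) (0, 29)]  |A|=1029.151
3. ⊥bis P6·P1 via (33.92,19.5): [(0, 0) (21.0583, 0) (36.1733, 22.9162) (36.6686, 29) (0, 29)]  |A|=877.3424
4. ⊥bis P6·P2 via (38.82,19.38): [(0, 0) (21.0583, 0) (36.1733, 22.9162) (36.6686, 29) (0, 29)]  |A|=877.3424
5. ⊥bis P6·P3 via (22.605,23.255): [(16.4061, 0) (21.0583, 0) (36.1733, 22.9162) (36.6686, 29) (24.1364, 29)]  |A|=289.4758
6. ⊥bis P6·P4 via (56.44,21.4): [(16.4061, 0) (21.0583, 0) (36.1733, 22.9162) (36.6686, 29) (24.1364, 29)]  |A|=289.4758
7. ⊥bis P6·P5 via (34.42,11.21): [(18.3227, 7.1899) (27.2752, 9.4257) (36.1733, 22.9162) (36.6686, 29) (24.1364, 29)]  |A|=237.5094
8. ⊥bis P6·P7 via (21.975,19.88): [(21.9095, 20.646) (22.9603, 8.3481) (27.2752, 9.4257) (36.1733, 22.9162) (36.6686, 29) (24.1364, 29)]  |A|=208.384
9. ⊥bis P6·P8 via (38.24,18.055): [(21.9095, 20.646) (22.9603, 8.3481) (27.2752, 9.4257) (36.1733, 22.9162) (36.6686, 29) (24.1364, 29)]  |A|=208.384
10. ⊥bis P6·P9 via (46.835,13.49): [(21.9095, 20.646) (22.9603, 8.3481) (27.2752, 9.4257) (36.1733, 22.9162) (36.6686, 29) (24.1364, 29)]  |A|=208.384
11. canonical 6-gon: [(21.9095, 20.646) (22.9603, 8.3481) (27.2752, 9.4257) (36.1733, 22.9162) (36.6686, 29) (24.1364, 29)]
12. shoelace: 208.384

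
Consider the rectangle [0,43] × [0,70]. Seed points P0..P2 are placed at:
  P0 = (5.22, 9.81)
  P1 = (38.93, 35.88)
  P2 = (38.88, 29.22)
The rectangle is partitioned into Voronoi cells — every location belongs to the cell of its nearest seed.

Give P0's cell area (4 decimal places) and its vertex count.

Area of P0's cell: 915.7781 (4 vertices)

1. box [0,43]×[0,70]: [(0, 0) (43, 0) (43, 70) (0, 70)]
2. ⊥bis P0·P1 via (22.075,22.845): [(0, 51.3892) (0, 0) (39.7424, 0)]  |A|=1021.1666
3. ⊥bis P0·P2 via (22.05,19.515): [(14.4274, 32.7338) (0, 51.3892) (0, 0) (33.3033, 0)]  |A|=915.7781
4. canonical 4-gon: [(14.4274, 32.7338) (0, 51.3892) (0, 0) (33.3033, 0)]
5. shoelace: 915.7781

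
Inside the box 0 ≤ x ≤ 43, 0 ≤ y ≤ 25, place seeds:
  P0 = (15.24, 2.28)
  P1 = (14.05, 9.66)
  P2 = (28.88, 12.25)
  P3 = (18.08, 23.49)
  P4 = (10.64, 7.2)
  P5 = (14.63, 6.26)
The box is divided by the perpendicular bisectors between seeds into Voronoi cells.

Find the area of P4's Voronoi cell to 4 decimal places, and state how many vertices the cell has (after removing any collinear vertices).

Area of P4's cell: 193.7124 (6 vertices)

1. box [0,43]×[0,25]: [(0, 0) (43, 0) (43, 25) (0, 25)]
2. ⊥bis P4·P0 via (12.94,4.74): [(0, 0) (7.8703, 0) (34.6094, 25) (0, 25)]  |A|=530.9957
3. ⊥bis P4·P1 via (12.345,8.43): [(0, 0) (7.8703, 0) (14.1744, 5.8941) (0.3913, 25) (0, 25)]  |A|=204.112
4. ⊥bis P4·P2 via (19.76,9.725): [(0, 0) (7.8703, 0) (14.1744, 5.8941) (0.3913, 25) (0, 25)]  |A|=204.112
5. ⊥bis P4·P3 via (14.36,15.345): [(0, 21.9035) (0, 0) (7.8703, 0) (14.1744, 5.8941) (3.915, 20.1154)]  |A|=197.095
6. ⊥bis P4·P5 via (12.635,6.73): [(0, 21.9035) (0, 0) (7.8703, 0) (11.9476, 3.8121) (12.8655, 7.7085) (3.915, 20.1154)]  |A|=193.7124
7. canonical 6-gon: [(0, 21.9035) (0, 0) (7.8703, 0) (11.9476, 3.8121) (12.8655, 7.7085) (3.915, 20.1154)]
8. shoelace: 193.7124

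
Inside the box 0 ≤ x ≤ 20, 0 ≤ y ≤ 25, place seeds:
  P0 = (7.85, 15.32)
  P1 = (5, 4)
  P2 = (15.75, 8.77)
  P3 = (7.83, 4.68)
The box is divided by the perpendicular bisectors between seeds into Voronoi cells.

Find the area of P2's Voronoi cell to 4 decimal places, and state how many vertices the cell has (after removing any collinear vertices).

1. box [0,20]×[0,25]: [(0, 0) (20, 0) (20, 25) (0, 25)]
2. ⊥bis P2·P0 via (11.8,12.045): [(1.8133, 0) (20, 0) (20, 21.9351)]  |A|=199.4631
3. ⊥bis P2·P1 via (10.375,6.385): [(9.2358, 8.9523) (13.2082, 0) (20, 0) (20, 21.9351)]  |A|=148.4579
4. ⊥bis P2·P3 via (11.79,6.725): [(10.1009, 9.9958) (15.2629, 0) (20, 0) (20, 21.9351)]  |A|=132.2438
5. canonical 4-gon: [(10.1009, 9.9958) (15.2629, 0) (20, 0) (20, 21.9351)]
6. shoelace: 132.2438

Area of P2's cell: 132.2438 (4 vertices)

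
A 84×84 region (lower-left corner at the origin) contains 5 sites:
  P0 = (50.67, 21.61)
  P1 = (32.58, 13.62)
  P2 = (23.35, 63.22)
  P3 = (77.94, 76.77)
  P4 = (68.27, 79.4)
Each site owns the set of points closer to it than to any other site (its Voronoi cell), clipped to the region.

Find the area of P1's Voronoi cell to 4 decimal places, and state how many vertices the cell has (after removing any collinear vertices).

1. box [0,84]×[0,84]: [(0, 0) (84, 0) (84, 84) (0, 84)]
2. ⊥bis P1·P0 via (41.625,17.615): [(0, 0) (49.4052, 0) (12.304, 84) (0, 84)]  |A|=2591.7882
3. ⊥bis P1·P2 via (27.965,38.42): [(0, 33.216) (0, 0) (49.4052, 0) (32.0963, 39.1888)]  |A|=1501.1204
4. ⊥bis P1·P3 via (55.26,45.195): [(0, 33.216) (0, 0) (49.4052, 0) (32.0963, 39.1888)]  |A|=1501.1204
5. ⊥bis P1·P4 via (50.425,46.51): [(0, 33.216) (0, 0) (49.4052, 0) (32.0963, 39.1888)]  |A|=1501.1204
6. canonical 4-gon: [(0, 33.216) (0, 0) (49.4052, 0) (32.0963, 39.1888)]
7. shoelace: 1501.1204

Area of P1's cell: 1501.1204 (4 vertices)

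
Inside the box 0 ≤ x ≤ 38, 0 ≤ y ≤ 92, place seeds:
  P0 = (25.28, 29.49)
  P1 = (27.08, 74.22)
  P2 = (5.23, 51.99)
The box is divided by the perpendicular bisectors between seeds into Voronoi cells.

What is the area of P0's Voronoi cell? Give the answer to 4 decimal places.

1. box [0,38]×[0,92]: [(0, 0) (38, 0) (38, 92) (0, 92)]
2. ⊥bis P0·P1 via (26.18,51.855): [(0, 52.9085) (0, 0) (38, 0) (38, 51.3793)]  |A|=1981.4695
3. ⊥bis P0·P2 via (15.255,40.74): [(27.6613, 51.7954) (0, 27.1461) (0, 0) (38, 0) (38, 51.3793)]  |A|=1625.1585
4. canonical 5-gon: [(27.6613, 51.7954) (0, 27.1461) (0, 0) (38, 0) (38, 51.3793)]
5. shoelace: 1625.1585

Area of P0's cell: 1625.1585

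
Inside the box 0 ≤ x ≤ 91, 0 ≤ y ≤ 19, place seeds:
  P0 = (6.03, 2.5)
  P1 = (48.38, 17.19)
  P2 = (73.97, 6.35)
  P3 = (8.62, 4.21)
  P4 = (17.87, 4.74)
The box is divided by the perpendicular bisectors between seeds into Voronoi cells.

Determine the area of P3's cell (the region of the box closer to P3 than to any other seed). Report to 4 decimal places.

1. box [0,91]×[0,19]: [(0, 0) (91, 0) (91, 19) (0, 19)]
2. ⊥bis P3·P0 via (7.325,3.355): [(0, 14.4496) (9.5401, 0) (91, 0) (91, 19) (0, 19)]  |A|=1660.0749
3. ⊥bis P3·P1 via (28.5,10.7): [(0, 14.4496) (9.5401, 0) (31.9931, 0) (25.7904, 19) (0, 19)]  |A|=480.0182
4. ⊥bis P3·P2 via (41.295,5.28): [(0, 14.4496) (9.5401, 0) (31.9931, 0) (25.7904, 19) (0, 19)]  |A|=480.0182
5. ⊥bis P3·P4 via (13.245,4.475): [(0, 14.4496) (9.5401, 0) (13.5014, 0) (12.4128, 19) (0, 19)]  |A|=177.2594
6. canonical 5-gon: [(0, 14.4496) (9.5401, 0) (13.5014, 0) (12.4128, 19) (0, 19)]
7. shoelace: 177.2594

Area of P3's cell: 177.2594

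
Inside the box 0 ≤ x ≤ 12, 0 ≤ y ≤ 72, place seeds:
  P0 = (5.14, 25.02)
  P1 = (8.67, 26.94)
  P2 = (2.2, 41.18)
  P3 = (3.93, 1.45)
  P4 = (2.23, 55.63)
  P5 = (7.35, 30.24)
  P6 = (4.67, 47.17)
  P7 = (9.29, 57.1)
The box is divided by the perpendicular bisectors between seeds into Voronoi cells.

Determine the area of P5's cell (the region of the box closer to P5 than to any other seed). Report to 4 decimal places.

Area of P5's cell: 87.4993

1. box [0,12]×[0,72]: [(0, 0) (12, 0) (12, 72) (0, 72)]
2. ⊥bis P5·P0 via (6.245,27.63): [(0, 30.274) (12, 25.1935) (12, 72) (0, 72)]  |A|=531.1953
3. ⊥bis P5·P1 via (8.01,28.59): [(0, 30.274) (5.9365, 27.7606) (12, 30.186) (12, 72) (0, 72)]  |A|=516.0593
4. ⊥bis P5·P2 via (4.775,35.71): [(0, 33.4622) (0, 30.274) (5.9365, 27.7606) (12, 30.186) (12, 39.1112)]  |A|=87.4993
5. ⊥bis P5·P3 via (5.64,15.845): [(0, 33.4622) (0, 30.274) (5.9365, 27.7606) (12, 30.186) (12, 39.1112)]  |A|=87.4993
6. ⊥bis P5·P4 via (4.79,42.935): [(0, 33.4622) (0, 30.274) (5.9365, 27.7606) (12, 30.186) (12, 39.1112)]  |A|=87.4993
7. ⊥bis P5·P6 via (6.01,38.705): [(0, 33.4622) (0, 30.274) (5.9365, 27.7606) (12, 30.186) (12, 39.1112)]  |A|=87.4993
8. ⊥bis P5·P7 via (8.32,43.67): [(0, 33.4622) (0, 30.274) (5.9365, 27.7606) (12, 30.186) (12, 39.1112)]  |A|=87.4993
9. canonical 5-gon: [(0, 33.4622) (0, 30.274) (5.9365, 27.7606) (12, 30.186) (12, 39.1112)]
10. shoelace: 87.4993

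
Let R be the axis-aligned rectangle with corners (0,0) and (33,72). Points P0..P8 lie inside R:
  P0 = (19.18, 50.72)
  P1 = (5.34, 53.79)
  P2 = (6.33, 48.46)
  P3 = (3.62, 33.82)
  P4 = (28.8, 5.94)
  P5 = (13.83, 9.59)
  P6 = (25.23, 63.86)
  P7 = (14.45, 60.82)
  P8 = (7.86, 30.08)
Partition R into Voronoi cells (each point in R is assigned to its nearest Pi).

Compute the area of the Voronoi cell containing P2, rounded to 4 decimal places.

1. box [0,33]×[0,72]: [(0, 0) (33, 0) (33, 72) (0, 72)]
2. ⊥bis P2·P0 via (12.755,49.59): [(0, 0) (21.4767, 0) (8.8136, 72) (0, 72)]  |A|=1090.4506
3. ⊥bis P2·P1 via (5.835,51.125): [(0, 50.0412) (0, 0) (21.4767, 0) (12.2747, 52.3211)]  |A|=868.961
4. ⊥bis P2·P3 via (4.975,41.14): [(0, 50.0412) (0, 42.0609) (14.553, 39.367) (12.2747, 52.3211)]  |A|=140.1691
5. ⊥bis P2·P4 via (17.565,27.2): [(0, 50.0412) (0, 42.0609) (14.553, 39.367) (12.2747, 52.3211)]  |A|=140.1691
6. ⊥bis P2·P5 via (10.08,29.025): [(0, 50.0412) (0, 42.0609) (14.553, 39.367) (12.2747, 52.3211)]  |A|=140.1691
7. ⊥bis P2·P6 via (15.78,56.16): [(0, 50.0412) (0, 42.0609) (14.553, 39.367) (12.2747, 52.3211)]  |A|=140.1691
8. ⊥bis P2·P7 via (10.39,54.64): [(0, 50.0412) (0, 42.0609) (14.553, 39.367) (12.2747, 52.3211)]  |A|=140.1691
9. ⊥bis P2·P8 via (7.095,39.27): [(0, 50.0412) (0, 42.0609) (12.6011, 39.7283) (14.4622, 39.8833) (12.2747, 52.3211)]  |A|=139.6817
10. canonical 5-gon: [(0, 50.0412) (0, 42.0609) (12.6011, 39.7283) (14.4622, 39.8833) (12.2747, 52.3211)]
11. shoelace: 139.6817

Area of P2's cell: 139.6817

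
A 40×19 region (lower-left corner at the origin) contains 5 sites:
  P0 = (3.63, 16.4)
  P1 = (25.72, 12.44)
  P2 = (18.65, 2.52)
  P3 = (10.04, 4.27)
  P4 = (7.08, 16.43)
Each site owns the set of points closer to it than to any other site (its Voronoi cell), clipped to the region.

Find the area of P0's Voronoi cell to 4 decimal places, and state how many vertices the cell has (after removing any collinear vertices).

1. box [0,40]×[0,19]: [(0, 0) (40, 0) (40, 19) (0, 19)]
2. ⊥bis P0·P1 via (14.675,14.42): [(0, 0) (12.09, 0) (15.496, 19) (0, 19)]  |A|=262.0672
3. ⊥bis P0·P2 via (11.14,9.46): [(0, 0) (2.398, 0) (14.4226, 13.0122) (15.496, 19) (0, 19)]  |A|=199.01
4. ⊥bis P0·P3 via (6.835,10.335): [(0, 6.7231) (14.6865, 14.4841) (15.496, 19) (0, 19)]  |A|=125.1419
5. ⊥bis P0·P4 via (5.355,16.415): [(0, 6.7231) (5.4144, 9.5843) (5.3325, 19) (0, 19)]  |A|=58.3407
6. canonical 4-gon: [(0, 6.7231) (5.4144, 9.5843) (5.3325, 19) (0, 19)]
7. shoelace: 58.3407

Area of P0's cell: 58.3407 (4 vertices)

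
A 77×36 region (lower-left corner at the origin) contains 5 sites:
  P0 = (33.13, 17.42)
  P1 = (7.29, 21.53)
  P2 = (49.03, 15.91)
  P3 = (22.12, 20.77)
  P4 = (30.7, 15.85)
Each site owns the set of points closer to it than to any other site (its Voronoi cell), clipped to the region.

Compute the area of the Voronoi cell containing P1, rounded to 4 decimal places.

Area of P1's cell: 523.5685

1. box [0,77]×[0,36]: [(0, 0) (77, 0) (77, 36) (0, 36)]
2. ⊥bis P1·P0 via (20.21,19.475): [(0, 0) (17.1124, 0) (22.8384, 36) (0, 36)]  |A|=719.1141
3. ⊥bis P1·P2 via (28.16,18.72): [(0, 0) (17.1124, 0) (22.8384, 36) (0, 36)]  |A|=719.1141
4. ⊥bis P1·P3 via (14.705,21.15): [(0, 0) (13.6211, 0) (15.466, 36) (0, 36)]  |A|=523.5685
5. ⊥bis P1·P4 via (18.995,18.69): [(0, 0) (13.6211, 0) (15.466, 36) (0, 36)]  |A|=523.5685
6. canonical 4-gon: [(0, 0) (13.6211, 0) (15.466, 36) (0, 36)]
7. shoelace: 523.5685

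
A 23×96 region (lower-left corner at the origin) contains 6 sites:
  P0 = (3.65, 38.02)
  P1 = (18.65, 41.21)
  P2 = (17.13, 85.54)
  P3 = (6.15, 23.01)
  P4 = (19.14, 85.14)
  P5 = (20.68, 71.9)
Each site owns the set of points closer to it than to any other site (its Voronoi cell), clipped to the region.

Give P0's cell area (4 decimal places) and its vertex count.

Area of P0's cell: 284.9822 (4 vertices)

1. box [0,23]×[0,96]: [(0, 0) (23, 0) (23, 96) (0, 96)]
2. ⊥bis P0·P1 via (11.15,39.615): [(0, 92.0445) (0, 0) (19.5748, 0)]  |A|=900.8756
3. ⊥bis P0·P2 via (10.39,61.78): [(6.1824, 62.9736) (0, 64.7273) (0, 0) (19.5748, 0)]  |A|=816.4327
4. ⊥bis P0·P3 via (4.9,30.515): [(12.8053, 31.8317) (6.1824, 62.9736) (0, 64.7273) (0, 29.6989)]  |A|=314.7327
5. ⊥bis P0·P4 via (11.395,61.58): [(12.8053, 31.8317) (6.1824, 62.9736) (0, 64.7273) (0, 29.6989)]  |A|=314.7327
6. ⊥bis P0·P5 via (12.165,54.96): [(12.8053, 31.8317) (7.3745, 57.368) (0, 61.0748) (0, 29.6989)]  |A|=284.9822
7. canonical 4-gon: [(12.8053, 31.8317) (7.3745, 57.368) (0, 61.0748) (0, 29.6989)]
8. shoelace: 284.9822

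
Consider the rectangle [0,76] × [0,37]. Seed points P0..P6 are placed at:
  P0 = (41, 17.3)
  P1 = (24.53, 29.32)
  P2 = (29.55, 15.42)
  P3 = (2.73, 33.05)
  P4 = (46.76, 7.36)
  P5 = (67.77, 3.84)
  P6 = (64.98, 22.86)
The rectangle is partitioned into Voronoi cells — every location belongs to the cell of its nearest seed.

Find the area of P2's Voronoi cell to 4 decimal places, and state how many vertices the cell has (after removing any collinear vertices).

Area of P2's cell: 592.2057 (5 vertices)

1. box [0,76]×[0,37]: [(0, 0) (76, 0) (76, 37) (0, 37)]
2. ⊥bis P2·P0 via (35.275,16.36): [(0, 0) (37.9612, 0) (31.8861, 37) (0, 37)]  |A|=1292.1743
3. ⊥bis P2·P1 via (27.04,22.37): [(0, 12.6045) (0, 0) (37.9612, 0) (33.8825, 24.8412)]  |A|=685.0353
4. ⊥bis P2·P3 via (16.14,24.235): [(11.1392, 16.6274) (0.2092, 0) (37.9612, 0) (33.8825, 24.8412)]  |A|=613.0939
5. ⊥bis P2·P4 via (38.155,11.39): [(11.1392, 16.6274) (0.2092, 0) (32.8207, 0) (36.6268, 8.1269) (33.8825, 24.8412)]  |A|=592.2057
6. ⊥bis P2·P5 via (48.66,9.63): [(11.1392, 16.6274) (0.2092, 0) (32.8207, 0) (36.6268, 8.1269) (33.8825, 24.8412)]  |A|=592.2057
7. ⊥bis P2·P6 via (47.265,19.14): [(11.1392, 16.6274) (0.2092, 0) (32.8207, 0) (36.6268, 8.1269) (33.8825, 24.8412)]  |A|=592.2057
8. canonical 5-gon: [(11.1392, 16.6274) (0.2092, 0) (32.8207, 0) (36.6268, 8.1269) (33.8825, 24.8412)]
9. shoelace: 592.2057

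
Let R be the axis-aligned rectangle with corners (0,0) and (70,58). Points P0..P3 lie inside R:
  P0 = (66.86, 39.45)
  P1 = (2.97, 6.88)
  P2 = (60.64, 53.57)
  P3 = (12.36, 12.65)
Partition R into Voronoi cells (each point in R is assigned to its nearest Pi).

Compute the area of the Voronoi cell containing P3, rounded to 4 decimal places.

Area of P3's cell: 1959.8946

1. box [0,70]×[0,58]: [(0, 0) (70, 0) (70, 58) (0, 58)]
2. ⊥bis P3·P0 via (39.61,26.05): [(0, 0) (52.4199, 0) (23.8988, 58) (0, 58)]  |A|=2213.2428
3. ⊥bis P3·P1 via (7.665,9.765): [(0, 22.2389) (13.6654, 0) (52.4199, 0) (23.8988, 58) (0, 58)]  |A|=2061.2907
4. ⊥bis P3·P2 via (36.5,33.11): [(0, 22.2389) (13.6654, 0) (52.4199, 0) (35.6384, 34.1266) (15.4043, 58) (0, 58)]  |A|=1959.8946
5. canonical 6-gon: [(0, 22.2389) (13.6654, 0) (52.4199, 0) (35.6384, 34.1266) (15.4043, 58) (0, 58)]
6. shoelace: 1959.8946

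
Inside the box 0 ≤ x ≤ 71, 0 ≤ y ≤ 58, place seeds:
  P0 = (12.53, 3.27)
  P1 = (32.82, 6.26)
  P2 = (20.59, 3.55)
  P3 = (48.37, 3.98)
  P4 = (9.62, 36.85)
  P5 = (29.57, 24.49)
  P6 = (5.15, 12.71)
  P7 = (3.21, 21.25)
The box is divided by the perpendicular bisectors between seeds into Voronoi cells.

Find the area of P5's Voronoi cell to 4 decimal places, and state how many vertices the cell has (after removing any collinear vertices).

Area of P5's cell: 1553.3970 (8 vertices)

1. box [0,71]×[0,58]: [(0, 0) (71, 0) (71, 58) (0, 58)]
2. ⊥bis P5·P0 via (21.05,13.88): [(0, 30.7835) (38.3348, 0) (71, 0) (71, 58) (0, 58)]  |A|=3527.96
3. ⊥bis P5·P1 via (31.195,15.375): [(0, 30.7835) (21.3696, 13.6234) (71, 22.4713) (71, 58) (0, 58)]  |A|=2747.8248
4. ⊥bis P5·P2 via (25.08,14.02): [(0, 30.7835) (16.057, 17.8895) (24.6438, 14.2071) (71, 22.4713) (71, 58) (0, 58)]  |A|=2739.2903
5. ⊥bis P5·P3 via (38.97,14.235): [(0, 30.7835) (16.057, 17.8895) (24.6438, 14.2071) (42.3913, 17.371) (71, 43.5945) (71, 58) (0, 58)]  |A|=2437.1367
6. ⊥bis P5·P4 via (19.595,30.67): [(13.132, 20.2383) (16.057, 17.8895) (24.6438, 14.2071) (42.3913, 17.371) (71, 43.5945) (71, 58) (36.5273, 58)]  |A|=1568.766
7. ⊥bis P5·P6 via (17.36,18.6): [(15.0648, 23.3579) (18.132, 16.9996) (24.6438, 14.2071) (42.3913, 17.371) (71, 43.5945) (71, 58) (36.5273, 58)]  |A|=1556.7015
8. ⊥bis P5·P7 via (16.39,22.87): [(16.1206, 25.062) (16.7626, 19.8383) (18.132, 16.9996) (24.6438, 14.2071) (42.3913, 17.371) (71, 43.5945) (71, 58) (36.5273, 58)]  |A|=1553.397
9. canonical 8-gon: [(16.1206, 25.062) (16.7626, 19.8383) (18.132, 16.9996) (24.6438, 14.2071) (42.3913, 17.371) (71, 43.5945) (71, 58) (36.5273, 58)]
10. shoelace: 1553.397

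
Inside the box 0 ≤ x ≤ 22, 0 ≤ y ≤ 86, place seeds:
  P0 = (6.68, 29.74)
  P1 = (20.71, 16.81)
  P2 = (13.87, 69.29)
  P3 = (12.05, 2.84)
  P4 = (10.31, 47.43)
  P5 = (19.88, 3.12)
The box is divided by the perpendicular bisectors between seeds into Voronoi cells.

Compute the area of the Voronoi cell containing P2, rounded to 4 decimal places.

1. box [0,22]×[0,86]: [(0, 0) (22, 0) (22, 86) (0, 86)]
2. ⊥bis P2·P0 via (10.275,49.515): [(0, 51.3829) (22, 47.3835) (22, 86) (0, 86)]  |A|=805.5696
3. ⊥bis P2·P1 via (17.29,43.05): [(0, 51.3829) (22, 47.3835) (22, 86) (0, 86)]  |A|=805.5696
4. ⊥bis P2·P3 via (12.96,36.065): [(0, 51.3829) (22, 47.3835) (22, 86) (0, 86)]  |A|=805.5696
5. ⊥bis P2·P4 via (12.09,58.36): [(0, 60.3289) (22, 56.7461) (22, 86) (0, 86)]  |A|=604.1747
6. ⊥bis P2·P5 via (16.875,36.205): [(0, 60.3289) (22, 56.7461) (22, 86) (0, 86)]  |A|=604.1747
7. canonical 4-gon: [(0, 60.3289) (22, 56.7461) (22, 86) (0, 86)]
8. shoelace: 604.1747

Area of P2's cell: 604.1747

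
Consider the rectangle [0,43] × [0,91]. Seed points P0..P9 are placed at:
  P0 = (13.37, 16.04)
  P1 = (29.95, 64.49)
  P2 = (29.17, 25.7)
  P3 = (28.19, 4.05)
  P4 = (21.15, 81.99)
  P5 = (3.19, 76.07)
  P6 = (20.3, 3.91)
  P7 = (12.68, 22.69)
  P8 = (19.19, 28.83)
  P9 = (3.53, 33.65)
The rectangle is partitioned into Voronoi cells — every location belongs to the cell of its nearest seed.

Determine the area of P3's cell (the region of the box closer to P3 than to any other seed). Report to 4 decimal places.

Area of P3's cell: 275.3554

1. box [0,43]×[0,91]: [(0, 0) (43, 0) (43, 91) (0, 91)]
2. ⊥bis P3·P0 via (20.78,10.045): [(12.6532, 0) (43, 0) (43, 37.5096)]  |A|=569.1484
3. ⊥bis P3·P1 via (29.07,34.27): [(40.1187, 33.9483) (12.6532, 0) (43, 0) (43, 33.8644)]  |A|=563.897
4. ⊥bis P3·P2 via (28.68,14.875): [(24.8287, 15.0493) (12.6532, 0) (43, 0) (43, 14.2268)]  |A|=357.6093
5. ⊥bis P3·P4 via (24.67,43.02): [(24.8287, 15.0493) (12.6532, 0) (43, 0) (43, 14.2268)]  |A|=357.6093
6. ⊥bis P3·P5 via (15.69,40.06): [(24.8287, 15.0493) (12.6532, 0) (43, 0) (43, 14.2268)]  |A|=357.6093
7. ⊥bis P3·P6 via (24.245,3.98): [(24.8287, 15.0493) (24.0653, 14.1058) (24.3156, 0) (43, 0) (43, 14.2268)]  |A|=275.3554
8. ⊥bis P3·P7 via (20.435,13.37): [(24.8287, 15.0493) (24.0653, 14.1058) (24.3156, 0) (43, 0) (43, 14.2268)]  |A|=275.3554
9. ⊥bis P3·P8 via (23.69,16.44): [(24.8287, 15.0493) (24.0653, 14.1058) (24.3156, 0) (43, 0) (43, 14.2268)]  |A|=275.3554
10. ⊥bis P3·P9 via (15.86,18.85): [(24.8287, 15.0493) (24.0653, 14.1058) (24.3156, 0) (43, 0) (43, 14.2268)]  |A|=275.3554
11. canonical 5-gon: [(24.8287, 15.0493) (24.0653, 14.1058) (24.3156, 0) (43, 0) (43, 14.2268)]
12. shoelace: 275.3554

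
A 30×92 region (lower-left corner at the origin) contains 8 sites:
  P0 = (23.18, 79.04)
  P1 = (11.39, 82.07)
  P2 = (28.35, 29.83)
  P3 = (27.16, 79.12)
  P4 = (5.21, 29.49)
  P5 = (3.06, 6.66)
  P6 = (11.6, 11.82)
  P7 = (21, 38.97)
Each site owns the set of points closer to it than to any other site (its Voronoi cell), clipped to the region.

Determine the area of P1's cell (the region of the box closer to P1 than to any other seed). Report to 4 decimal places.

1. box [0,30]×[0,92]: [(0, 0) (30, 0) (30, 92) (0, 92)]
2. ⊥bis P1·P0 via (17.285,80.555): [(0, 13.2975) (20.2263, 92) (0, 92)]  |A|=795.9313
3. ⊥bis P1·P2 via (19.87,55.95): [(0, 49.4991) (10.1506, 52.7946) (20.2263, 92) (0, 92)]  |A|=612.1969
4. ⊥bis P1·P3 via (19.275,80.595): [(0, 49.4991) (10.1506, 52.7946) (20.2263, 92) (0, 92)]  |A|=612.1969
5. ⊥bis P1·P4 via (8.3,55.78): [(0, 56.7555) (10.8411, 55.4813) (20.2263, 92) (0, 92)]  |A|=560.3643
6. ⊥bis P1·P5 via (7.225,44.365): [(0, 56.7555) (10.8411, 55.4813) (20.2263, 92) (0, 92)]  |A|=560.3643
7. ⊥bis P1·P6 via (11.495,46.945): [(0, 56.7555) (10.8411, 55.4813) (20.2263, 92) (0, 92)]  |A|=560.3643
8. ⊥bis P1·P7 via (16.195,60.52): [(0, 56.909) (11.8893, 59.56) (20.2263, 92) (0, 92)]  |A|=536.6757
9. canonical 4-gon: [(0, 56.909) (11.8893, 59.56) (20.2263, 92) (0, 92)]
10. shoelace: 536.6757

Area of P1's cell: 536.6757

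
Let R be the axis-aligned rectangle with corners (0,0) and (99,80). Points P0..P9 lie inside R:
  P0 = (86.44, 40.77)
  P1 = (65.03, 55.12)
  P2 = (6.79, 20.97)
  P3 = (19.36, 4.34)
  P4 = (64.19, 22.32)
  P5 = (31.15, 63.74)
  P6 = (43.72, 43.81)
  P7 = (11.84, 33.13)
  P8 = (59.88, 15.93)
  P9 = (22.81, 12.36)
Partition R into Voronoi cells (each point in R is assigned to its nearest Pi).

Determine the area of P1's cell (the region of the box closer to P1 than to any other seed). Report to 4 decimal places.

1. box [0,99]×[0,80]: [(0, 0) (99, 0) (99, 80) (0, 80)]
2. ⊥bis P1·P0 via (75.735,47.945): [(0, 0) (43.6, 0) (97.2198, 80) (0, 80)]  |A|=5632.7907
3. ⊥bis P1·P2 via (35.91,38.045): [(51.397, 11.6331) (97.2198, 80) (11.309, 80)]  |A|=2936.7269
4. ⊥bis P1·P3 via (42.195,29.73): [(39.2131, 32.4118) (55.5039, 17.7604) (97.2198, 80) (11.309, 80)]  |A|=2856.7325
5. ⊥bis P1·P4 via (64.61,38.72): [(35.0706, 39.4765) (69.4686, 38.5956) (97.2198, 80) (11.309, 80)]  |A|=2465.0404
6. ⊥bis P1·P5 via (48.09,59.43): [(42.9619, 39.2744) (69.4686, 38.5956) (97.2198, 80) (53.3236, 80)]  |A|=1452.0164
7. ⊥bis P1·P6 via (54.375,49.465): [(48.4128, 60.6988) (60.0153, 38.8377) (69.4686, 38.5956) (97.2198, 80) (53.3236, 80)]  |A|=1268.1462
8. ⊥bis P1·P7 via (38.435,44.125): [(48.4128, 60.6988) (60.0153, 38.8377) (69.4686, 38.5956) (97.2198, 80) (53.3236, 80)]  |A|=1268.1462
9. ⊥bis P1·P8 via (62.455,35.525): [(48.4128, 60.6988) (60.0153, 38.8377) (69.4686, 38.5956) (97.2198, 80) (53.3236, 80)]  |A|=1268.1462
10. ⊥bis P1·P9 via (43.92,33.74): [(48.4128, 60.6988) (60.0153, 38.8377) (69.4686, 38.5956) (97.2198, 80) (53.3236, 80)]  |A|=1268.1462
11. canonical 5-gon: [(48.4128, 60.6988) (60.0153, 38.8377) (69.4686, 38.5956) (97.2198, 80) (53.3236, 80)]
12. shoelace: 1268.1462

Area of P1's cell: 1268.1462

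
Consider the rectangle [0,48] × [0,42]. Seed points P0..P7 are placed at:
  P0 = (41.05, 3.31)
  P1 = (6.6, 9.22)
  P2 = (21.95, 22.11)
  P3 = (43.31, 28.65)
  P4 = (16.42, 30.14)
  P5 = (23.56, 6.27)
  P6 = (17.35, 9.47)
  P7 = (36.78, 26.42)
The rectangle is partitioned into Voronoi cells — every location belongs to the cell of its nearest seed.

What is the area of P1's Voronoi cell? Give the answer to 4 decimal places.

1. box [0,48]×[0,42]: [(0, 0) (48, 0) (48, 42) (0, 42)]
2. ⊥bis P1·P0 via (23.825,6.265): [(0, 0) (22.7502, 0) (29.9554, 42) (0, 42)]  |A|=1106.819
3. ⊥bis P1·P2 via (14.275,15.665): [(0, 32.6643) (0, 0) (22.7502, 0) (23.544, 4.627)]  |A|=437.1576
4. ⊥bis P1·P3 via (24.955,18.935): [(0, 32.6643) (0, 0) (22.7502, 0) (23.544, 4.627)]  |A|=437.1576
5. ⊥bis P1·P4 via (11.51,19.68): [(10.5088, 20.15) (0, 25.0829) (0, 0) (22.7502, 0) (23.544, 4.627)]  |A|=397.3217
6. ⊥bis P1·P5 via (15.08,7.745): [(16.0831, 13.5119) (10.5088, 20.15) (0, 25.0829) (0, 0) (13.7328, 0)]  |A|=315.6137
7. ⊥bis P1·P6 via (11.975,9.345): [(11.7583, 18.662) (10.5088, 20.15) (0, 25.0829) (0, 0) (12.1923, 0)]  |A|=265.9694
8. ⊥bis P1·P7 via (21.69,17.82): [(11.7583, 18.662) (10.5088, 20.15) (0, 25.0829) (0, 0) (12.1923, 0)]  |A|=265.9694
9. canonical 5-gon: [(11.7583, 18.662) (10.5088, 20.15) (0, 25.0829) (0, 0) (12.1923, 0)]
10. shoelace: 265.9694

Area of P1's cell: 265.9694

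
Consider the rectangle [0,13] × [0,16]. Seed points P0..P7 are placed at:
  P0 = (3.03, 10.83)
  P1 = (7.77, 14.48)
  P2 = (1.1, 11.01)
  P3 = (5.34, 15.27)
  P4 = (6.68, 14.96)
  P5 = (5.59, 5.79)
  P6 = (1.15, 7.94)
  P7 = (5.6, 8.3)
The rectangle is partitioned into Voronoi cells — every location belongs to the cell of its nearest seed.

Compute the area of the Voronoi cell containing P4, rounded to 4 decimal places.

Area of P4's cell: 4.5089

1. box [0,13]×[0,16]: [(0, 0) (13, 0) (13, 16) (0, 16)]
2. ⊥bis P4·P0 via (4.855,12.895): [(13, 5.6966) (13, 16) (1.3417, 16)]  |A|=60.06
3. ⊥bis P4·P1 via (7.225,14.72): [(5.9825, 11.8985) (7.7887, 16) (1.3417, 16)]  |A|=13.2211
4. ⊥bis P4·P2 via (3.89,12.985): [(2.4476, 15.0226) (5.9825, 11.8985) (7.7887, 16) (1.7557, 16)]  |A|=13.0187
5. ⊥bis P4·P3 via (6.01,15.115): [(5.3875, 12.4244) (5.9825, 11.8985) (7.7887, 16) (6.2147, 16)]  |A|=4.5089
6. ⊥bis P4·P5 via (6.135,10.375): [(5.3875, 12.4244) (5.9825, 11.8985) (7.7887, 16) (6.2147, 16)]  |A|=4.5089
7. ⊥bis P4·P6 via (3.915,11.45): [(5.3875, 12.4244) (5.9825, 11.8985) (7.7887, 16) (6.2147, 16)]  |A|=4.5089
8. ⊥bis P4·P7 via (6.14,11.63): [(5.3875, 12.4244) (5.9825, 11.8985) (7.7887, 16) (6.2147, 16)]  |A|=4.5089
9. canonical 4-gon: [(5.3875, 12.4244) (5.9825, 11.8985) (7.7887, 16) (6.2147, 16)]
10. shoelace: 4.5089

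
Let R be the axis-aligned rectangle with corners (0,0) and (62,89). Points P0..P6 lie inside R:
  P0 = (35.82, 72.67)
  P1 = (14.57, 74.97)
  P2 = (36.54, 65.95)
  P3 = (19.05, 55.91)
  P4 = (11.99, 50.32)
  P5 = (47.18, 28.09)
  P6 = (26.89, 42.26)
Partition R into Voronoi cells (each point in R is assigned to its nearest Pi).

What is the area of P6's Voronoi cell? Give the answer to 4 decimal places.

1. box [0,62]×[0,89]: [(0, 0) (62, 0) (62, 89) (0, 89)]
2. ⊥bis P6·P0 via (31.355,57.465): [(0, 66.6725) (0, 0) (62, 0) (62, 48.466)]  |A|=3569.2933
3. ⊥bis P6·P1 via (20.73,58.615): [(23.6691, 59.722) (0, 50.8072) (0, 0) (62, 0) (62, 48.466)]  |A|=3381.5344
4. ⊥bis P6·P2 via (31.715,54.105): [(20.685, 58.598) (0, 50.8072) (0, 0) (62, 0) (62, 41.7686)]  |A|=3204.8462
5. ⊥bis P6·P3 via (22.97,49.085): [(31.7122, 54.1061) (0, 35.892) (0, 0) (62, 0) (62, 41.7686)]  |A|=2878.9363
6. ⊥bis P6·P4 via (19.44,46.29): [(31.7122, 54.1061) (20.0423, 47.4035) (0, 10.3525) (0, 0) (62, 0) (62, 41.7686)]  |A|=2623.0016
7. ⊥bis P6·P5 via (37.035,35.175): [(46.149, 48.2254) (31.7122, 54.1061) (20.0423, 47.4035) (0, 10.3525) (0, 0) (12.4697, 0)]  |A|=1097.6572
8. canonical 6-gon: [(46.149, 48.2254) (31.7122, 54.1061) (20.0423, 47.4035) (0, 10.3525) (0, 0) (12.4697, 0)]
9. shoelace: 1097.6572

Area of P6's cell: 1097.6572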